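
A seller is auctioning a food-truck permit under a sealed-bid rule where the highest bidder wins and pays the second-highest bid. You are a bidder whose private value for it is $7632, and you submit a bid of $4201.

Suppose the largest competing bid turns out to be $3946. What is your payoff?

$3686

Your bid $4201 exceeds the highest competing bid $3946, so you win.
In a second-price auction the winner pays the second-highest bid, $3946.
Payoff = value − price = $7632 − $3946 = $3686.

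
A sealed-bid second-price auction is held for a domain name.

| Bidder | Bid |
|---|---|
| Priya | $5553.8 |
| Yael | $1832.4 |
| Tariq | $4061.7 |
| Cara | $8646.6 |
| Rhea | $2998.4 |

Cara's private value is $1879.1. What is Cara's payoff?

Highest bid: Cara at $8646.6, so Cara wins.
Second-highest bid: Priya at $5553.8 — that is the price the winner pays.
Cara's payoff = value − price = $1879.1 − $5553.8 = −$3674.7.

−$3674.7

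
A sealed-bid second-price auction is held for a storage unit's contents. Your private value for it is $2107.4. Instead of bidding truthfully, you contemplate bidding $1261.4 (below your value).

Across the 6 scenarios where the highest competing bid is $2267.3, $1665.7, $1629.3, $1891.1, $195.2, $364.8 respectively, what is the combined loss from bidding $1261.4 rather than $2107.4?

The deviation costs you only when the competing bid falls strictly between $1261.4 and $2107.4; elsewhere both bids give the same outcome.
$2267.3: outcomes coincide → loss $0.
$1665.7: truthful payoff $441.7, deviation payoff $0 → loss $441.7.
$1629.3: truthful payoff $478.1, deviation payoff $0 → loss $478.1.
$1891.1: truthful payoff $216.3, deviation payoff $0 → loss $216.3.
$195.2: outcomes coincide → loss $0.
$364.8: outcomes coincide → loss $0.
Total loss = $441.7 + $478.1 + $216.3 = $1136.1.

$1136.1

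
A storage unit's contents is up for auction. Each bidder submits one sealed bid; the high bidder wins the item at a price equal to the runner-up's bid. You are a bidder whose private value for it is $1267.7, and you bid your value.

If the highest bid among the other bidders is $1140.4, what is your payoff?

Your bid $1267.7 exceeds the highest competing bid $1140.4, so you win.
In a second-price auction the winner pays the second-highest bid, $1140.4.
Payoff = value − price = $1267.7 − $1140.4 = $127.3.

$127.3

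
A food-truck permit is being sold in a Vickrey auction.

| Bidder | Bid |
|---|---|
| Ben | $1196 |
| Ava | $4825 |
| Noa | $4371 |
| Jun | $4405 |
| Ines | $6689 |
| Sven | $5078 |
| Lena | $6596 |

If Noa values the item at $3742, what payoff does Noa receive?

$0

Highest bid: Ines at $6689, so Ines wins.
Second-highest bid: Lena at $6596 — that is the price the winner pays.
Noa did not win, so Noa pays nothing and receives nothing: payoff $0.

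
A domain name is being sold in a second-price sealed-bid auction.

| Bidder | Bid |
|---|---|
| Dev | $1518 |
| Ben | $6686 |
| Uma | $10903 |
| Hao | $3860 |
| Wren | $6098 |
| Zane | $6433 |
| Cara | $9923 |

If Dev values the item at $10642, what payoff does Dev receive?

Highest bid: Uma at $10903, so Uma wins.
Second-highest bid: Cara at $9923 — that is the price the winner pays.
Dev did not win, so Dev pays nothing and receives nothing: payoff $0.

$0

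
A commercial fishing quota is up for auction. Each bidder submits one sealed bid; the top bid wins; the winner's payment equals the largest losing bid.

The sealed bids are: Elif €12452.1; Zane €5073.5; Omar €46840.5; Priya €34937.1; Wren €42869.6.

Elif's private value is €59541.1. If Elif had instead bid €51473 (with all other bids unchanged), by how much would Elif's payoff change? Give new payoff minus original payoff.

€12700.6

The highest bid among the other bidders is €46840.5; Elif's bid doesn't change that.
Original bid €12452.1: Elif is not highest (top rival bid is €46840.5); payoff €0.
Alternative bid €51473: Elif is highest, pays the top rival bid €46840.5; payoff €59541.1 − €46840.5 = €12700.6.
Change in payoff = €12700.6 − (€0) = €12700.6.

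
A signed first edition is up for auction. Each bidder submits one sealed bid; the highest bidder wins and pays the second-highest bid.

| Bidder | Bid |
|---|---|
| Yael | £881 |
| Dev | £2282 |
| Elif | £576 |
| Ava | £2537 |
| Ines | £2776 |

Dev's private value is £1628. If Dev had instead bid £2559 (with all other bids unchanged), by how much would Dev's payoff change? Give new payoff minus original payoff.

The highest bid among the other bidders is £2776; Dev's bid doesn't change that.
Original bid £2282: Dev is not highest (top rival bid is £2776); payoff £0.
Alternative bid £2559: Dev is not highest (top rival bid is £2776); payoff £0.
Change in payoff = £0 − (£0) = £0.

£0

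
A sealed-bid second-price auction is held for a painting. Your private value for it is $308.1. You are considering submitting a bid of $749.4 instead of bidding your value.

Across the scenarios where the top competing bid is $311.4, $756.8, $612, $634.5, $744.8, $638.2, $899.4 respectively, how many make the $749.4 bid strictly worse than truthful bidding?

5

The deviation hurts exactly when the highest competing bid lies strictly between $308.1 and $749.4 — overbidding then wins at a price above your value.
$311.4: inside the interval → strictly worse (loss $3.3).
$756.8: above both → same outcome either way.
$612: inside the interval → strictly worse (loss $303.9).
$634.5: inside the interval → strictly worse (loss $326.4).
$744.8: inside the interval → strictly worse (loss $436.7).
$638.2: inside the interval → strictly worse (loss $330.1).
$899.4: above both → same outcome either way.
Count: 5.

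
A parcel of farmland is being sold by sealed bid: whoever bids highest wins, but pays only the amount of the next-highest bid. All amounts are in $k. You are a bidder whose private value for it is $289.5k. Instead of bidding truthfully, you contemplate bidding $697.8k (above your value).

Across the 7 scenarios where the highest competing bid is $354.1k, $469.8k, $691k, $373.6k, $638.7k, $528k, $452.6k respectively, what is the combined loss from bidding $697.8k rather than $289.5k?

The deviation costs you only when the competing bid falls strictly between $289.5k and $697.8k; elsewhere both bids give the same outcome.
$354.1k: truthful payoff $0k, deviation payoff −$64.6k → loss $64.6k.
$469.8k: truthful payoff $0k, deviation payoff −$180.3k → loss $180.3k.
$691k: truthful payoff $0k, deviation payoff −$401.5k → loss $401.5k.
$373.6k: truthful payoff $0k, deviation payoff −$84.1k → loss $84.1k.
$638.7k: truthful payoff $0k, deviation payoff −$349.2k → loss $349.2k.
$528k: truthful payoff $0k, deviation payoff −$238.5k → loss $238.5k.
$452.6k: truthful payoff $0k, deviation payoff −$163.1k → loss $163.1k.
Total loss = $64.6k + $180.3k + $401.5k + $84.1k + $349.2k + $238.5k + $163.1k = $1481.3k.

$1481.3k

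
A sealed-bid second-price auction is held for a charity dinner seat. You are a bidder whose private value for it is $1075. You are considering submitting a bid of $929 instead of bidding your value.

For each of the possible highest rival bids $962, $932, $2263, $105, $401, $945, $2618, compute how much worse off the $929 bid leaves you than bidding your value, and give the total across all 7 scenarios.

The deviation costs you only when the competing bid falls strictly between $929 and $1075; elsewhere both bids give the same outcome.
$962: truthful payoff $113, deviation payoff $0 → loss $113.
$932: truthful payoff $143, deviation payoff $0 → loss $143.
$2263: outcomes coincide → loss $0.
$105: outcomes coincide → loss $0.
$401: outcomes coincide → loss $0.
$945: truthful payoff $130, deviation payoff $0 → loss $130.
$2618: outcomes coincide → loss $0.
Total loss = $113 + $143 + $130 = $386.
Truthful bidding weakly dominates here: raising your bid can only win items priced above your value, and lowering it can only forfeit items priced below.

$386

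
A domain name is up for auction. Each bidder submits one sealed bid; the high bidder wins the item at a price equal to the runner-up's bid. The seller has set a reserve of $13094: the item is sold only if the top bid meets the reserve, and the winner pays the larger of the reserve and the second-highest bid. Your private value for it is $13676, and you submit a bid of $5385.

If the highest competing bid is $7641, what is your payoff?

Your bid $5385 is below the highest competing bid $7641, so you lose. Payoff $0.

$0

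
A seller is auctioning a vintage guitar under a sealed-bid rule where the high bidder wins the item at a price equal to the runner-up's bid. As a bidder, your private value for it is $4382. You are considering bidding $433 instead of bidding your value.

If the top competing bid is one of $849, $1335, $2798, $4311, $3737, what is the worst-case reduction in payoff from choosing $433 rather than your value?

$3533

$849: truthful gives $3533, deviation gives $0 → loss $3533.
$1335: truthful gives $3047, deviation gives $0 → loss $3047.
$2798: truthful gives $1584, deviation gives $0 → loss $1584.
$4311: truthful gives $71, deviation gives $0 → loss $71.
$3737: truthful gives $645, deviation gives $0 → loss $645.
Maximum loss: $3533.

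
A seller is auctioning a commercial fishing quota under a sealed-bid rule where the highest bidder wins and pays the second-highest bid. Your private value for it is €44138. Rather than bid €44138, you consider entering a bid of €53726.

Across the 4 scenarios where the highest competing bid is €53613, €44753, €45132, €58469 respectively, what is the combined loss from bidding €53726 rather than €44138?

The deviation costs you only when the competing bid falls strictly between €44138 and €53726; elsewhere both bids give the same outcome.
€53613: truthful payoff €0, deviation payoff −€9475 → loss €9475.
€44753: truthful payoff €0, deviation payoff −€615 → loss €615.
€45132: truthful payoff €0, deviation payoff −€994 → loss €994.
€58469: outcomes coincide → loss €0.
Total loss = €9475 + €615 + €994 = €11084.
Truthful bidding weakly dominates here: raising your bid can only win items priced above your value, and lowering it can only forfeit items priced below.

€11084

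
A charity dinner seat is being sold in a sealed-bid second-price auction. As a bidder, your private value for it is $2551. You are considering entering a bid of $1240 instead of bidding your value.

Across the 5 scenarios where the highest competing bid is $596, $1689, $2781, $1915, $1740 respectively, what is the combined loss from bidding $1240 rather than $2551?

$2309

The deviation costs you only when the competing bid falls strictly between $1240 and $2551; elsewhere both bids give the same outcome.
$596: outcomes coincide → loss $0.
$1689: truthful payoff $862, deviation payoff $0 → loss $862.
$2781: outcomes coincide → loss $0.
$1915: truthful payoff $636, deviation payoff $0 → loss $636.
$1740: truthful payoff $811, deviation payoff $0 → loss $811.
Total loss = $862 + $636 + $811 = $2309.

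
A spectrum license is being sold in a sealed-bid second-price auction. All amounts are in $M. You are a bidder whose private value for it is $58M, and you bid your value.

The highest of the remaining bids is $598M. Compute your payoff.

$0M

Your bid $58M is below the highest competing bid $598M, so you lose.
A losing bidder pays nothing and receives nothing: payoff = $0M.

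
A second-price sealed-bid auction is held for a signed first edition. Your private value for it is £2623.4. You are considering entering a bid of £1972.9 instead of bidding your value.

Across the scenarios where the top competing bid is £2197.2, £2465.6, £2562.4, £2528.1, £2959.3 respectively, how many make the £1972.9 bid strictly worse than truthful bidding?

4

The deviation hurts exactly when the highest competing bid lies strictly between £1972.9 and £2623.4 — underbidding then forfeits a profitable win.
£2197.2: inside the interval → strictly worse (loss £426.2).
£2465.6: inside the interval → strictly worse (loss £157.8).
£2562.4: inside the interval → strictly worse (loss £61).
£2528.1: inside the interval → strictly worse (loss £95.3).
£2959.3: above both → same outcome either way.
Count: 4.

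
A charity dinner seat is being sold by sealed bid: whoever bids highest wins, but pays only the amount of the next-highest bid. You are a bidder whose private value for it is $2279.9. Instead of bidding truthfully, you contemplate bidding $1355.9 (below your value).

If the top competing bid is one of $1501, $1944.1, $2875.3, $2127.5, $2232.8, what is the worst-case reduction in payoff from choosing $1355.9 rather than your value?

$778.9

$1501: truthful gives $778.9, deviation gives $0 → loss $778.9.
$1944.1: truthful gives $335.8, deviation gives $0 → loss $335.8.
$2875.3: same outcome either way → loss $0.
$2127.5: truthful gives $152.4, deviation gives $0 → loss $152.4.
$2232.8: truthful gives $47.1, deviation gives $0 → loss $47.1.
Maximum loss: $778.9.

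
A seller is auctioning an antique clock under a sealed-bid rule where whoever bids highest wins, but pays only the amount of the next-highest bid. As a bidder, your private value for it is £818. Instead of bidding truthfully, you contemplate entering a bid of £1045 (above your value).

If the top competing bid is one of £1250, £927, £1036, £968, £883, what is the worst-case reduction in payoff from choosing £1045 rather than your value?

£218

£1250: same outcome either way → loss £0.
£927: truthful gives £0, deviation gives −£109 → loss £109.
£1036: truthful gives £0, deviation gives −£218 → loss £218.
£968: truthful gives £0, deviation gives −£150 → loss £150.
£883: truthful gives £0, deviation gives −£65 → loss £65.
Maximum loss: £218.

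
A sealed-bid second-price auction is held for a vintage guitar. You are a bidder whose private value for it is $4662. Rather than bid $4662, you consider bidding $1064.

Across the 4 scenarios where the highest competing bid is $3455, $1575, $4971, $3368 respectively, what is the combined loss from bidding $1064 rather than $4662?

The deviation costs you only when the competing bid falls strictly between $1064 and $4662; elsewhere both bids give the same outcome.
$3455: truthful payoff $1207, deviation payoff $0 → loss $1207.
$1575: truthful payoff $3087, deviation payoff $0 → loss $3087.
$4971: outcomes coincide → loss $0.
$3368: truthful payoff $1294, deviation payoff $0 → loss $1294.
Total loss = $1207 + $3087 + $1294 = $5588.

$5588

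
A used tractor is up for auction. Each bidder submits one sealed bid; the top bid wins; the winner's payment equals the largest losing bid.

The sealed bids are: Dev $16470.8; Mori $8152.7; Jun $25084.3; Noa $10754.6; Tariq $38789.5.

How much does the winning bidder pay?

Highest bid: Tariq at $38789.5, so Tariq wins.
Second-highest bid: Jun at $25084.3 — that is the price the winner pays.

$25084.3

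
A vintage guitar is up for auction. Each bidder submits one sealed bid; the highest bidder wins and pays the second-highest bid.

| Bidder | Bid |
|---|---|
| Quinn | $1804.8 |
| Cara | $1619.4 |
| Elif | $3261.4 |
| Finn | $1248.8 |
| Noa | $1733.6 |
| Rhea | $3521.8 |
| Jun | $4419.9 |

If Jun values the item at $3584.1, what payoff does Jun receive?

Highest bid: Jun at $4419.9, so Jun wins.
Second-highest bid: Rhea at $3521.8 — that is the price the winner pays.
Jun's payoff = value − price = $3584.1 − $3521.8 = $62.3.

$62.3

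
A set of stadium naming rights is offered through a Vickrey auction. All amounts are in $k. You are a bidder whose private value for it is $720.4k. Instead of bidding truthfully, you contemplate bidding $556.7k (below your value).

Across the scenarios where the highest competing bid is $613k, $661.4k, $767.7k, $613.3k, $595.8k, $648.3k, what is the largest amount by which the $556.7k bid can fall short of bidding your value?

$124.6k

$613k: truthful gives $107.4k, deviation gives $0k → loss $107.4k.
$661.4k: truthful gives $59k, deviation gives $0k → loss $59k.
$767.7k: same outcome either way → loss $0k.
$613.3k: truthful gives $107.1k, deviation gives $0k → loss $107.1k.
$595.8k: truthful gives $124.6k, deviation gives $0k → loss $124.6k.
$648.3k: truthful gives $72.1k, deviation gives $0k → loss $72.1k.
Maximum loss: $124.6k.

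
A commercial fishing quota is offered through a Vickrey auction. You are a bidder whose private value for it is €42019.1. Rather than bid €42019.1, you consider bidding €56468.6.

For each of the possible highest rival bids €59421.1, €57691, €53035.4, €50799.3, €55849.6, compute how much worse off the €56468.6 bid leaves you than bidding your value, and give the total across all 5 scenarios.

The deviation costs you only when the competing bid falls strictly between €42019.1 and €56468.6; elsewhere both bids give the same outcome.
€59421.1: outcomes coincide → loss €0.
€57691: outcomes coincide → loss €0.
€53035.4: truthful payoff €0, deviation payoff −€11016.3 → loss €11016.3.
€50799.3: truthful payoff €0, deviation payoff −€8780.2 → loss €8780.2.
€55849.6: truthful payoff €0, deviation payoff −€13830.5 → loss €13830.5.
Total loss = €11016.3 + €8780.2 + €13830.5 = €33627.

€33627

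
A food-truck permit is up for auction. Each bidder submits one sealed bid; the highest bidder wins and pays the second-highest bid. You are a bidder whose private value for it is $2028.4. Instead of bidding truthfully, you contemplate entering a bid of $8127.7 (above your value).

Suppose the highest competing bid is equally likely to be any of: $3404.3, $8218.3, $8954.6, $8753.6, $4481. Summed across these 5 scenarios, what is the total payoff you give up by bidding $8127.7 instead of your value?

The deviation costs you only when the competing bid falls strictly between $2028.4 and $8127.7; elsewhere both bids give the same outcome.
$3404.3: truthful payoff $0, deviation payoff −$1375.9 → loss $1375.9.
$8218.3: outcomes coincide → loss $0.
$8954.6: outcomes coincide → loss $0.
$8753.6: outcomes coincide → loss $0.
$4481: truthful payoff $0, deviation payoff −$2452.6 → loss $2452.6.
Total loss = $1375.9 + $2452.6 = $3828.5.

$3828.5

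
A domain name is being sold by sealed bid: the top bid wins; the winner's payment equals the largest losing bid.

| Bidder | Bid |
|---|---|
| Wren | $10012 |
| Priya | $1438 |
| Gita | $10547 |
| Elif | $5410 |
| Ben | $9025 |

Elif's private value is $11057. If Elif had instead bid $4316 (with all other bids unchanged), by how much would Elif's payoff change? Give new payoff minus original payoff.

$0

The highest bid among the other bidders is $10547; Elif's bid doesn't change that.
Original bid $5410: Elif is not highest (top rival bid is $10547); payoff $0.
Alternative bid $4316: Elif is not highest (top rival bid is $10547); payoff $0.
Change in payoff = $0 − ($0) = $0.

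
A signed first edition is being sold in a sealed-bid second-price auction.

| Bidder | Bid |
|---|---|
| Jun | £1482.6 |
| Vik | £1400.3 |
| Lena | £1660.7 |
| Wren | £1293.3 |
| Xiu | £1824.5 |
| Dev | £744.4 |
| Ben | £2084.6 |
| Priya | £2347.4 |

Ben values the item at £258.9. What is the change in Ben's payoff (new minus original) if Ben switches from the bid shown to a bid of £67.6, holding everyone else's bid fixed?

£0

The highest bid among the other bidders is £2347.4; Ben's bid doesn't change that.
Original bid £2084.6: Ben is not highest (top rival bid is £2347.4); payoff £0.
Alternative bid £67.6: Ben is not highest (top rival bid is £2347.4); payoff £0.
Change in payoff = £0 − (£0) = £0.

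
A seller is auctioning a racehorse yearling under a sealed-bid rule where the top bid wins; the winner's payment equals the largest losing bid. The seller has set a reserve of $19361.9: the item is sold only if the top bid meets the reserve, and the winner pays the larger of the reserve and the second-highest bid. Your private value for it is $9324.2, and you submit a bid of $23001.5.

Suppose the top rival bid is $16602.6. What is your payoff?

−$10037.7

Your bid $23001.5 is the highest and exceeds the reserve.
Price = max(second-highest bid, reserve) = max($16602.6, $19361.9) = $19361.9.
Payoff = $9324.2 − $19361.9 = −$10037.7.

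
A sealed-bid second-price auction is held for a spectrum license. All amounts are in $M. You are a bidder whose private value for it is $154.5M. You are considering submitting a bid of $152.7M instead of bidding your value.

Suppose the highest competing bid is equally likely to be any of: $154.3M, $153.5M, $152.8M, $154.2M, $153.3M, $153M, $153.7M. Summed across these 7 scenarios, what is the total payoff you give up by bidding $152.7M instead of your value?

The deviation costs you only when the competing bid falls strictly between $152.7M and $154.5M; elsewhere both bids give the same outcome.
$154.3M: truthful payoff $0.2M, deviation payoff $0M → loss $0.2M.
$153.5M: truthful payoff $1M, deviation payoff $0M → loss $1M.
$152.8M: truthful payoff $1.7M, deviation payoff $0M → loss $1.7M.
$154.2M: truthful payoff $0.3M, deviation payoff $0M → loss $0.3M.
$153.3M: truthful payoff $1.2M, deviation payoff $0M → loss $1.2M.
$153M: truthful payoff $1.5M, deviation payoff $0M → loss $1.5M.
$153.7M: truthful payoff $0.8M, deviation payoff $0M → loss $0.8M.
Total loss = $0.2M + $1M + $1.7M + $0.3M + $1.2M + $1.5M + $0.8M = $6.7M.

$6.7M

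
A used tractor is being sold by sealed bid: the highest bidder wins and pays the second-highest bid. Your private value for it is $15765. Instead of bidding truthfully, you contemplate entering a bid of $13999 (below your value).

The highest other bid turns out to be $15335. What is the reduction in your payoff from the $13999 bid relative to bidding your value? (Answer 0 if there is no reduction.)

Bidding your value $15765: you win (since $15765 > $15335) and pay $15335. Payoff $430.
Bidding $13999: you lose. Payoff $0.
The competing bid $15335 lies between your shaded bid and your value, so underbidding forfeits an item you could have won at a profitable price.
Loss from deviating = $430 − ($0) = $430.
Because the price is fixed by the runner-up's bid, deviating from your value can only change a good outcome into a bad one — never the reverse.

$430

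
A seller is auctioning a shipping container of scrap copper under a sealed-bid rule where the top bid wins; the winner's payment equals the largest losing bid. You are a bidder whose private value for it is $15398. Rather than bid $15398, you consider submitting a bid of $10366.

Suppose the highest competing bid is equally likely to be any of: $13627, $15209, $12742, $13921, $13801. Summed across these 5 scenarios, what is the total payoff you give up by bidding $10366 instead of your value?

The deviation costs you only when the competing bid falls strictly between $10366 and $15398; elsewhere both bids give the same outcome.
$13627: truthful payoff $1771, deviation payoff $0 → loss $1771.
$15209: truthful payoff $189, deviation payoff $0 → loss $189.
$12742: truthful payoff $2656, deviation payoff $0 → loss $2656.
$13921: truthful payoff $1477, deviation payoff $0 → loss $1477.
$13801: truthful payoff $1597, deviation payoff $0 → loss $1597.
Total loss = $1771 + $189 + $2656 + $1477 + $1597 = $7690.

$7690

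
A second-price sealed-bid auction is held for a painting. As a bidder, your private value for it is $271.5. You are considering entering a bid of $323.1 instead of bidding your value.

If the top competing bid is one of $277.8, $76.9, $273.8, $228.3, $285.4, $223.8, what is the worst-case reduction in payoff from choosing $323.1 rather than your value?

$13.9

$277.8: truthful gives $0, deviation gives −$6.3 → loss $6.3.
$76.9: same outcome either way → loss $0.
$273.8: truthful gives $0, deviation gives −$2.3 → loss $2.3.
$228.3: same outcome either way → loss $0.
$285.4: truthful gives $0, deviation gives −$13.9 → loss $13.9.
$223.8: same outcome either way → loss $0.
Maximum loss: $13.9.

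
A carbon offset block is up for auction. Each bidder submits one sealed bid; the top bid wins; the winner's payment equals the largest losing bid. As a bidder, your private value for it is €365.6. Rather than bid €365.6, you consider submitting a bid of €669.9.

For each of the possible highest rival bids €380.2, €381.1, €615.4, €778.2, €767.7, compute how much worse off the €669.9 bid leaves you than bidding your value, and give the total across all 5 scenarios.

The deviation costs you only when the competing bid falls strictly between €365.6 and €669.9; elsewhere both bids give the same outcome.
€380.2: truthful payoff €0, deviation payoff −€14.6 → loss €14.6.
€381.1: truthful payoff €0, deviation payoff −€15.5 → loss €15.5.
€615.4: truthful payoff €0, deviation payoff −€249.8 → loss €249.8.
€778.2: outcomes coincide → loss €0.
€767.7: outcomes coincide → loss €0.
Total loss = €14.6 + €15.5 + €249.8 = €279.9.

€279.9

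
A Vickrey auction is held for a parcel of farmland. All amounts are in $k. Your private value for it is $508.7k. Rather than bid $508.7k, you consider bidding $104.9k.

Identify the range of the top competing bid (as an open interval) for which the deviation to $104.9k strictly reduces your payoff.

($104.9k, $508.7k)

If the competing bid is below $104.9k, both bids win at the same price — no difference.
If it is above $508.7k, both bids lose — no difference.
If it lies strictly between $104.9k and $508.7k, bidding your value wins at a price below your value (positive payoff) while bidding $104.9k loses (payoff 0).
So the deviation strictly hurts on the open interval ($104.9k, $508.7k).
In a second-price auction your bid sets only whether you win, not what you pay, so bidding your true value is weakly dominant.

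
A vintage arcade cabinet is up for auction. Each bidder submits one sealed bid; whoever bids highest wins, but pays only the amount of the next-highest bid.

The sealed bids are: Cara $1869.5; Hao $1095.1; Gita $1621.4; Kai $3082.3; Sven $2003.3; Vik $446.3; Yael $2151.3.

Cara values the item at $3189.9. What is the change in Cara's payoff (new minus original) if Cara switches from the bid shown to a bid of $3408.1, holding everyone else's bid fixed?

The highest bid among the other bidders is $3082.3; Cara's bid doesn't change that.
Original bid $1869.5: Cara is not highest (top rival bid is $3082.3); payoff $0.
Alternative bid $3408.1: Cara is highest, pays the top rival bid $3082.3; payoff $3189.9 − $3082.3 = $107.6.
Change in payoff = $107.6 − ($0) = $107.6.

$107.6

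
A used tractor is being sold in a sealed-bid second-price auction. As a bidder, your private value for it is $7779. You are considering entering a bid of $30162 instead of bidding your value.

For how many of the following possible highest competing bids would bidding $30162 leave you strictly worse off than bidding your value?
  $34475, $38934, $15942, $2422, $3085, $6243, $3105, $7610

1

The deviation hurts exactly when the highest competing bid lies strictly between $7779 and $30162 — overbidding then wins at a price above your value.
$34475: above both → same outcome either way.
$38934: above both → same outcome either way.
$15942: inside the interval → strictly worse (loss $8163).
$2422: below both → same outcome either way.
$3085: below both → same outcome either way.
$6243: below both → same outcome either way.
$3105: below both → same outcome either way.
$7610: below both → same outcome either way.
Count: 1.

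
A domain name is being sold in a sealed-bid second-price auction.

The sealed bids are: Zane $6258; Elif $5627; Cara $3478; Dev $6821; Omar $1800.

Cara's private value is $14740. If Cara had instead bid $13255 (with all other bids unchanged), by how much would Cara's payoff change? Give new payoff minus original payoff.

The highest bid among the other bidders is $6821; Cara's bid doesn't change that.
Original bid $3478: Cara is not highest (top rival bid is $6821); payoff $0.
Alternative bid $13255: Cara is highest, pays the top rival bid $6821; payoff $14740 − $6821 = $7919.
Change in payoff = $7919 − ($0) = $7919.

$7919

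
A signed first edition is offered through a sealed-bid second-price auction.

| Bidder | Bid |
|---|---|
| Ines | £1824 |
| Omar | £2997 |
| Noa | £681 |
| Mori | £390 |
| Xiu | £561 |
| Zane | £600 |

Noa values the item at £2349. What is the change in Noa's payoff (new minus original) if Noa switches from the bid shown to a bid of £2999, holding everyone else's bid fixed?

The highest bid among the other bidders is £2997; Noa's bid doesn't change that.
Original bid £681: Noa is not highest (top rival bid is £2997); payoff £0.
Alternative bid £2999: Noa is highest, pays the top rival bid £2997; payoff £2349 − £2997 = −£648.
Change in payoff = −£648 − (£0) = −£648.

−£648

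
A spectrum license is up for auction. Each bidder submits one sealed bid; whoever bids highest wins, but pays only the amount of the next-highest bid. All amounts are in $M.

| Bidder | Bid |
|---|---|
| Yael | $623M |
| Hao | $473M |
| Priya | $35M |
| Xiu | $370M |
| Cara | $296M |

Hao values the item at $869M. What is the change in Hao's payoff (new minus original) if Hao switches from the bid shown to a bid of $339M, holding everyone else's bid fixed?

The highest bid among the other bidders is $623M; Hao's bid doesn't change that.
Original bid $473M: Hao is not highest (top rival bid is $623M); payoff $0M.
Alternative bid $339M: Hao is not highest (top rival bid is $623M); payoff $0M.
Change in payoff = $0M − ($0M) = $0M.

$0M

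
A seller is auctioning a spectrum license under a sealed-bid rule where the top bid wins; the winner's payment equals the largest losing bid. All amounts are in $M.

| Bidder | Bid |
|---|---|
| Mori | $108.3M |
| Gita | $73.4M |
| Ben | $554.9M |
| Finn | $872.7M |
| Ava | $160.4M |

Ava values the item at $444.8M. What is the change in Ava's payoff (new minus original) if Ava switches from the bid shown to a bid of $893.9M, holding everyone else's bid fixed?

−$427.9M

The highest bid among the other bidders is $872.7M; Ava's bid doesn't change that.
Original bid $160.4M: Ava is not highest (top rival bid is $872.7M); payoff $0M.
Alternative bid $893.9M: Ava is highest, pays the top rival bid $872.7M; payoff $444.8M − $872.7M = −$427.9M.
Change in payoff = −$427.9M − ($0M) = −$427.9M.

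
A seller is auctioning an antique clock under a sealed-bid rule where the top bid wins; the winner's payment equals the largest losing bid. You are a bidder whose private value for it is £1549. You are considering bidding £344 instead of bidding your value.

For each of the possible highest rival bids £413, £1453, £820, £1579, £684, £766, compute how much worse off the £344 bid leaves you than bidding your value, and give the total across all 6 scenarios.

£3609

The deviation costs you only when the competing bid falls strictly between £344 and £1549; elsewhere both bids give the same outcome.
£413: truthful payoff £1136, deviation payoff £0 → loss £1136.
£1453: truthful payoff £96, deviation payoff £0 → loss £96.
£820: truthful payoff £729, deviation payoff £0 → loss £729.
£1579: outcomes coincide → loss £0.
£684: truthful payoff £865, deviation payoff £0 → loss £865.
£766: truthful payoff £783, deviation payoff £0 → loss £783.
Total loss = £1136 + £96 + £729 + £865 + £783 = £3609.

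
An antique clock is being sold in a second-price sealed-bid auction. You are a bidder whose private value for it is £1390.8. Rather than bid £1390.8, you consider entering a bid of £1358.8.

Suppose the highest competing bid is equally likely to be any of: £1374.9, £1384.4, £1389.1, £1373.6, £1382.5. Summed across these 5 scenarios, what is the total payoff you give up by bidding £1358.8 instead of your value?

The deviation costs you only when the competing bid falls strictly between £1358.8 and £1390.8; elsewhere both bids give the same outcome.
£1374.9: truthful payoff £15.9, deviation payoff £0 → loss £15.9.
£1384.4: truthful payoff £6.4, deviation payoff £0 → loss £6.4.
£1389.1: truthful payoff £1.7, deviation payoff £0 → loss £1.7.
£1373.6: truthful payoff £17.2, deviation payoff £0 → loss £17.2.
£1382.5: truthful payoff £8.3, deviation payoff £0 → loss £8.3.
Total loss = £15.9 + £6.4 + £1.7 + £17.2 + £8.3 = £49.5.
Truthful bidding weakly dominates here: raising your bid can only win items priced above your value, and lowering it can only forfeit items priced below.

£49.5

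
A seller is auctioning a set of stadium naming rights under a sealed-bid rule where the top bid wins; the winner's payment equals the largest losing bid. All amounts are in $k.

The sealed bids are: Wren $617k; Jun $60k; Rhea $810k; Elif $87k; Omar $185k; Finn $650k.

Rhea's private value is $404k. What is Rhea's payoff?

Highest bid: Rhea at $810k, so Rhea wins.
Second-highest bid: Finn at $650k — that is the price the winner pays.
Rhea's payoff = value − price = $404k − $650k = −$246k.

−$246k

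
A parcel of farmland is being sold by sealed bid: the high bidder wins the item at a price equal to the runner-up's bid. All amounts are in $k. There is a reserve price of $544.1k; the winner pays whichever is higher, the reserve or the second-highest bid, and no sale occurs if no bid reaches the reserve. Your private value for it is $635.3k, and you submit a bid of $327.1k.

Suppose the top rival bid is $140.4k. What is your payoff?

$0k

Your bid $327.1k is the highest bid but falls below the reserve $544.1k, so the item goes unsold. Payoff $0k.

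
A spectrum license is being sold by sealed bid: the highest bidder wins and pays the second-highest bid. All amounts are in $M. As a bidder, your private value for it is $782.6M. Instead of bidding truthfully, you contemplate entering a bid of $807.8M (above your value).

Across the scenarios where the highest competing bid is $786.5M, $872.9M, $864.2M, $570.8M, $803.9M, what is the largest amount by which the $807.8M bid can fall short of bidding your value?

$21.3M

$786.5M: truthful gives $0M, deviation gives −$3.9M → loss $3.9M.
$872.9M: same outcome either way → loss $0M.
$864.2M: same outcome either way → loss $0M.
$570.8M: same outcome either way → loss $0M.
$803.9M: truthful gives $0M, deviation gives −$21.3M → loss $21.3M.
Maximum loss: $21.3M.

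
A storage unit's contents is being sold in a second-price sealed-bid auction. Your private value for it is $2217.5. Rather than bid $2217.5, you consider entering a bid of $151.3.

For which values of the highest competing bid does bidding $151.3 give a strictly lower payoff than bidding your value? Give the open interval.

If the competing bid is below $151.3, both bids win at the same price — no difference.
If it is above $2217.5, both bids lose — no difference.
If it lies strictly between $151.3 and $2217.5, bidding your value wins at a price below your value (positive payoff) while bidding $151.3 loses (payoff 0).
So the deviation strictly hurts on the open interval ($151.3, $2217.5).

($151.3, $2217.5)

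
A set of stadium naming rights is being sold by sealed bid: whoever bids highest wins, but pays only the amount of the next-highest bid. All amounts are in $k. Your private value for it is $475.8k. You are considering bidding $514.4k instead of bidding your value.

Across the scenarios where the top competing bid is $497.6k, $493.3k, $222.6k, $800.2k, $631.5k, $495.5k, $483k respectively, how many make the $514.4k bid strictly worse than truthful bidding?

4

The deviation hurts exactly when the highest competing bid lies strictly between $475.8k and $514.4k — overbidding then wins at a price above your value.
$497.6k: inside the interval → strictly worse (loss $21.8k).
$493.3k: inside the interval → strictly worse (loss $17.5k).
$222.6k: below both → same outcome either way.
$800.2k: above both → same outcome either way.
$631.5k: above both → same outcome either way.
$495.5k: inside the interval → strictly worse (loss $19.7k).
$483k: inside the interval → strictly worse (loss $7.2k).
Count: 4.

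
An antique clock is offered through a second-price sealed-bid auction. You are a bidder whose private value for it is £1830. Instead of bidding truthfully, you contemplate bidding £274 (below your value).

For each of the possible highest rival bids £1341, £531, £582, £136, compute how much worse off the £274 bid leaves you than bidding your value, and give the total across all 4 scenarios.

£3036

The deviation costs you only when the competing bid falls strictly between £274 and £1830; elsewhere both bids give the same outcome.
£1341: truthful payoff £489, deviation payoff £0 → loss £489.
£531: truthful payoff £1299, deviation payoff £0 → loss £1299.
£582: truthful payoff £1248, deviation payoff £0 → loss £1248.
£136: outcomes coincide → loss £0.
Total loss = £489 + £1299 + £1248 = £3036.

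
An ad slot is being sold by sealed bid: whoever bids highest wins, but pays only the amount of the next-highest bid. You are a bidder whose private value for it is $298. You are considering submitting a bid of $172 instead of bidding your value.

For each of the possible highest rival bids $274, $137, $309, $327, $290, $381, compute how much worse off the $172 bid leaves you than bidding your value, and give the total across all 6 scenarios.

The deviation costs you only when the competing bid falls strictly between $172 and $298; elsewhere both bids give the same outcome.
$274: truthful payoff $24, deviation payoff $0 → loss $24.
$137: outcomes coincide → loss $0.
$309: outcomes coincide → loss $0.
$327: outcomes coincide → loss $0.
$290: truthful payoff $8, deviation payoff $0 → loss $8.
$381: outcomes coincide → loss $0.
Total loss = $24 + $8 = $32.

$32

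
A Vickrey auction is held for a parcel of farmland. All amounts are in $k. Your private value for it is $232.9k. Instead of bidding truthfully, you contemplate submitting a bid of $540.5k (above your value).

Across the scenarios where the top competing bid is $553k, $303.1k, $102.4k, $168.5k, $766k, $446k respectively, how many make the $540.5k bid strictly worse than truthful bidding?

2

The deviation hurts exactly when the highest competing bid lies strictly between $232.9k and $540.5k — overbidding then wins at a price above your value.
$553k: above both → same outcome either way.
$303.1k: inside the interval → strictly worse (loss $70.2k).
$102.4k: below both → same outcome either way.
$168.5k: below both → same outcome either way.
$766k: above both → same outcome either way.
$446k: inside the interval → strictly worse (loss $213.1k).
Count: 2.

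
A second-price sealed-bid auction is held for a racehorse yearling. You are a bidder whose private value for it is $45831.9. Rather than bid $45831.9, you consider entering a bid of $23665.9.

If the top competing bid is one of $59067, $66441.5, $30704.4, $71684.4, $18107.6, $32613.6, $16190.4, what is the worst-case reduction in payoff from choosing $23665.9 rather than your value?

$59067: same outcome either way → loss $0.
$66441.5: same outcome either way → loss $0.
$30704.4: truthful gives $15127.5, deviation gives $0 → loss $15127.5.
$71684.4: same outcome either way → loss $0.
$18107.6: same outcome either way → loss $0.
$32613.6: truthful gives $13218.3, deviation gives $0 → loss $13218.3.
$16190.4: same outcome either way → loss $0.
Maximum loss: $15127.5.

$15127.5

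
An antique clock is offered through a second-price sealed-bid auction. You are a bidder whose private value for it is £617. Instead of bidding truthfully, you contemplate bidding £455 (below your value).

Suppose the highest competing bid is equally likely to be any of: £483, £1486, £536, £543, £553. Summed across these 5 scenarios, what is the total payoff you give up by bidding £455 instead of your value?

The deviation costs you only when the competing bid falls strictly between £455 and £617; elsewhere both bids give the same outcome.
£483: truthful payoff £134, deviation payoff £0 → loss £134.
£1486: outcomes coincide → loss £0.
£536: truthful payoff £81, deviation payoff £0 → loss £81.
£543: truthful payoff £74, deviation payoff £0 → loss £74.
£553: truthful payoff £64, deviation payoff £0 → loss £64.
Total loss = £134 + £81 + £74 + £64 = £353.

£353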